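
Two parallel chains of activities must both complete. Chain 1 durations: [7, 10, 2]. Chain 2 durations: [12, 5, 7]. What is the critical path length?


Path A total = 7 + 10 + 2 = 19
Path B total = 12 + 5 + 7 = 24
Critical path = longest path = max(19, 24) = 24

24


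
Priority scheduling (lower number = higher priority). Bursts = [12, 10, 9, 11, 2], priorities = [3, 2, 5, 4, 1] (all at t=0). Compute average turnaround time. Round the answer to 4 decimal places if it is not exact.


Sort by priority (ascending = highest first):
Order: [(1, 2), (2, 10), (3, 12), (4, 11), (5, 9)]
Completion times:
  Priority 1, burst=2, C=2
  Priority 2, burst=10, C=12
  Priority 3, burst=12, C=24
  Priority 4, burst=11, C=35
  Priority 5, burst=9, C=44
Average turnaround = 117/5 = 23.4

23.4


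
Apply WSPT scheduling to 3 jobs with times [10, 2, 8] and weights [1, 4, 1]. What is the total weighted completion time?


Compute p/w ratios and sort ascending (WSPT): [(2, 4), (8, 1), (10, 1)]
Compute weighted completion times:
  Job (p=2,w=4): C=2, w*C=4*2=8
  Job (p=8,w=1): C=10, w*C=1*10=10
  Job (p=10,w=1): C=20, w*C=1*20=20
Total weighted completion time = 38

38


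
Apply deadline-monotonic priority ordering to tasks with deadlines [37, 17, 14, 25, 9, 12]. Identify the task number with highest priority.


Sort tasks by relative deadline (ascending):
  Task 5: deadline = 9
  Task 6: deadline = 12
  Task 3: deadline = 14
  Task 2: deadline = 17
  Task 4: deadline = 25
  Task 1: deadline = 37
Priority order (highest first): [5, 6, 3, 2, 4, 1]
Highest priority task = 5

5


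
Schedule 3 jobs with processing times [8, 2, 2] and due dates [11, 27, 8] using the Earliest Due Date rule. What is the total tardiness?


Sort by due date (EDD order): [(2, 8), (8, 11), (2, 27)]
Compute completion times and tardiness:
  Job 1: p=2, d=8, C=2, tardiness=max(0,2-8)=0
  Job 2: p=8, d=11, C=10, tardiness=max(0,10-11)=0
  Job 3: p=2, d=27, C=12, tardiness=max(0,12-27)=0
Total tardiness = 0

0


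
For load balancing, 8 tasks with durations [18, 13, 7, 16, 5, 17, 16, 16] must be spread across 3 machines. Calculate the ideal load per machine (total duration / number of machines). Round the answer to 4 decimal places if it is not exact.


Total processing time = 18 + 13 + 7 + 16 + 5 + 17 + 16 + 16 = 108
Number of machines = 3
Ideal balanced load = 108 / 3 = 36.0

36.0


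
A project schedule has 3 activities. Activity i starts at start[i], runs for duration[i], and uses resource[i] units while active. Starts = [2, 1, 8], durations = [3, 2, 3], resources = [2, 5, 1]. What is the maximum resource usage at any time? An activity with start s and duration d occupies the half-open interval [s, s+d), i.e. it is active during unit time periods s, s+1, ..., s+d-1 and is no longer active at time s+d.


Each activity i is active on [start_i, start_i + duration_i).
Compute total resource usage per time slot:
  t=0: active resources = [], total = 0
  t=1: active resources = [5], total = 5
  t=2: active resources = [2, 5], total = 7
  t=3: active resources = [2], total = 2
  t=4: active resources = [2], total = 2
  t=5: active resources = [], total = 0
  t=6: active resources = [], total = 0
  t=7: active resources = [], total = 0
  t=8: active resources = [1], total = 1
  t=9: active resources = [1], total = 1
  t=10: active resources = [1], total = 1
Peak resource demand = 7

7


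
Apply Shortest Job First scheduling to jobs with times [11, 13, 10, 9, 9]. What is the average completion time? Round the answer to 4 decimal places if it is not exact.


SJF order (ascending): [9, 9, 10, 11, 13]
Completion times:
  Job 1: burst=9, C=9
  Job 2: burst=9, C=18
  Job 3: burst=10, C=28
  Job 4: burst=11, C=39
  Job 5: burst=13, C=52
Average completion = 146/5 = 29.2

29.2


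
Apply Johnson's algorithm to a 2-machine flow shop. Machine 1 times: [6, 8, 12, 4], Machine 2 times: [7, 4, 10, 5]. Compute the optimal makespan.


Apply Johnson's rule:
  Group 1 (a <= b): [(4, 4, 5), (1, 6, 7)]
  Group 2 (a > b): [(3, 12, 10), (2, 8, 4)]
Optimal job order: [4, 1, 3, 2]
Schedule:
  Job 4: M1 done at 4, M2 done at 9
  Job 1: M1 done at 10, M2 done at 17
  Job 3: M1 done at 22, M2 done at 32
  Job 2: M1 done at 30, M2 done at 36
Makespan = 36

36


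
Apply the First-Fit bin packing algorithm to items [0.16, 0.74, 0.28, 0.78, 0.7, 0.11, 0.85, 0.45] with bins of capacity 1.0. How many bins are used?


Place items sequentially using First-Fit:
  Item 0.16 -> new Bin 1
  Item 0.74 -> Bin 1 (now 0.9)
  Item 0.28 -> new Bin 2
  Item 0.78 -> new Bin 3
  Item 0.7 -> Bin 2 (now 0.98)
  Item 0.11 -> Bin 3 (now 0.89)
  Item 0.85 -> new Bin 4
  Item 0.45 -> new Bin 5
Total bins used = 5

5


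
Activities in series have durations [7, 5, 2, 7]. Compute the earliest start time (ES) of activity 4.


Activity 4 starts after activities 1 through 3 complete.
Predecessor durations: [7, 5, 2]
ES = 7 + 5 + 2 = 14

14


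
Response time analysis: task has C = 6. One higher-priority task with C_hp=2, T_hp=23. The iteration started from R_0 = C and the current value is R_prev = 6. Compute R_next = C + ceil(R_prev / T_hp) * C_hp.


R_next = C + ceil(R_prev / T_hp) * C_hp
ceil(6 / 23) = ceil(0.2609) = 1
Interference = 1 * 2 = 2
R_next = 6 + 2 = 8

8


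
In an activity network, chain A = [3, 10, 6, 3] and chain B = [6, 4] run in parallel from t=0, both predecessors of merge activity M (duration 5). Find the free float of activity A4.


ES(A4) = sum of predecessors on chain A = 19
EF(A4) = ES + duration = 19 + 3 = 22
Successor of A4 is M. ES(M) = max(sum(A), sum(B)) = max(22, 10) = 22
Free float = ES(successor) - EF(current) = 22 - 22 = 0

0


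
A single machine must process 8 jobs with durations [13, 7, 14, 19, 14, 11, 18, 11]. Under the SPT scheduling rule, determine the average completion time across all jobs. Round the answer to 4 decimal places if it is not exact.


Sort jobs by processing time (SPT order): [7, 11, 11, 13, 14, 14, 18, 19]
Compute completion times sequentially:
  Job 1: processing = 7, completes at 7
  Job 2: processing = 11, completes at 18
  Job 3: processing = 11, completes at 29
  Job 4: processing = 13, completes at 42
  Job 5: processing = 14, completes at 56
  Job 6: processing = 14, completes at 70
  Job 7: processing = 18, completes at 88
  Job 8: processing = 19, completes at 107
Sum of completion times = 417
Average completion time = 417/8 = 52.125

52.125


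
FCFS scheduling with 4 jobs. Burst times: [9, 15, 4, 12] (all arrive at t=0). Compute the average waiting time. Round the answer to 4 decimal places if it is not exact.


FCFS order (as given): [9, 15, 4, 12]
Waiting times:
  Job 1: wait = 0
  Job 2: wait = 9
  Job 3: wait = 24
  Job 4: wait = 28
Sum of waiting times = 61
Average waiting time = 61/4 = 15.25

15.25


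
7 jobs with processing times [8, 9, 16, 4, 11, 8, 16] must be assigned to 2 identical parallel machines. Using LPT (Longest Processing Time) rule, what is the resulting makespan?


Sort jobs in decreasing order (LPT): [16, 16, 11, 9, 8, 8, 4]
Assign each job to the least loaded machine:
  Machine 1: jobs [16, 11, 8], load = 35
  Machine 2: jobs [16, 9, 8, 4], load = 37
Makespan = max load = 37

37


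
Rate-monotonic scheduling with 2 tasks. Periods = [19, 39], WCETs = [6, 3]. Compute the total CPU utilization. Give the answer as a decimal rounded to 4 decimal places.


Compute individual utilizations (exact fractions):
  Task 1: C/T = 6/19 (approx. 0.3158)
  Task 2: C/T = 3/39 = 1/13 (approx. 0.0769)
Total utilization U = 6/19 + 1/13 = 97/247
Rounded to 4 decimal places: U = 0.3927
RM (Liu & Layland) bound for 2 tasks = 0.828427; compare with U = 97/247 (approx. 0.392713)
U <= bound, so schedulable by RM sufficient condition.

0.3927


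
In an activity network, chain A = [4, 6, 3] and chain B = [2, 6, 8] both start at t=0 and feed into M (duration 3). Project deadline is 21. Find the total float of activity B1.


Forward pass: ES(B1) = sum of predecessors on chain B = 0
EF = ES + duration = 0 + 2 = 2
Backward pass: LF(M) = deadline = 21; LS(M) = 21 - 3 = 18
LF(B1) = LS(M) - sum(successors on chain B) = 18 - 14 = 4
LS = LF - duration = 4 - 2 = 2
Total float = LS - ES = 2 - 0 = 2

2


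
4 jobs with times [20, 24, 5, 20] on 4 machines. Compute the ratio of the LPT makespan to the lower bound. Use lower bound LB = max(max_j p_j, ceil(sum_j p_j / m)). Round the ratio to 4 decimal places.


LPT order: [24, 20, 20, 5]
Machine loads after assignment: [24, 20, 20, 5]
LPT makespan = 24
Lower bound = max(max_job, ceil(total/4)) = max(24, 18) = 24
Ratio = 24 / 24 = 1.0

1.0


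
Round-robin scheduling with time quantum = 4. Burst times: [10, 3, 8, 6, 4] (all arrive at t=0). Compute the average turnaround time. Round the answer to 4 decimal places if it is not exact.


Time quantum = 4
Execution trace:
  J1 runs 4 units, time = 4
  J2 runs 3 units, time = 7
  J3 runs 4 units, time = 11
  J4 runs 4 units, time = 15
  J5 runs 4 units, time = 19
  J1 runs 4 units, time = 23
  J3 runs 4 units, time = 27
  J4 runs 2 units, time = 29
  J1 runs 2 units, time = 31
Finish times: [31, 7, 27, 29, 19]
Average turnaround = 113/5 = 22.6

22.6


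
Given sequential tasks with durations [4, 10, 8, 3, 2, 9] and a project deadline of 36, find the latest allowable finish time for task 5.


LF(activity 5) = deadline - sum of successor durations
Successors: activities 6 through 6 with durations [9]
Sum of successor durations = 9
LF = 36 - 9 = 27

27


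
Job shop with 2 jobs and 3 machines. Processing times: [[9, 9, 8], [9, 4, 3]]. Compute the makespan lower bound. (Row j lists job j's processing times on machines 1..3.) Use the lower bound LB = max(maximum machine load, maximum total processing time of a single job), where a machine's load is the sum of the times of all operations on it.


Machine loads:
  Machine 1: 9 + 9 = 18
  Machine 2: 9 + 4 = 13
  Machine 3: 8 + 3 = 11
Max machine load = 18
Job totals:
  Job 1: 26
  Job 2: 16
Max job total = 26
Lower bound = max(18, 26) = 26

26


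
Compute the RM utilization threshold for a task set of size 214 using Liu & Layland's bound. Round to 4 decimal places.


Compute 2^(1/214) = 1.0032442568
Subtract 1: 1.0032442568 - 1 = 0.0032442568
Multiply by n: 214 * 0.0032442568 = 0.6942709552
Round to 4 dp: 0.6943

0.6943


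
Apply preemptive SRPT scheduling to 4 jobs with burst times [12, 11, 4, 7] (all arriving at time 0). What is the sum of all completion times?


Since all jobs arrive at t=0, SRPT equals SPT ordering.
SPT order: [4, 7, 11, 12]
Completion times:
  Job 1: p=4, C=4
  Job 2: p=7, C=11
  Job 3: p=11, C=22
  Job 4: p=12, C=34
Total completion time = 4 + 11 + 22 + 34 = 71

71


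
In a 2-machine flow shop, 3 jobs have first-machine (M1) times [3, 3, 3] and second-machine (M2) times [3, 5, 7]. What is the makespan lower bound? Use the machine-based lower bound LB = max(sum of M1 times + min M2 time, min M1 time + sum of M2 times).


LB1 = sum(M1 times) + min(M2 times) = 9 + 3 = 12
LB2 = min(M1 times) + sum(M2 times) = 3 + 15 = 18
Lower bound = max(LB1, LB2) = max(12, 18) = 18

18


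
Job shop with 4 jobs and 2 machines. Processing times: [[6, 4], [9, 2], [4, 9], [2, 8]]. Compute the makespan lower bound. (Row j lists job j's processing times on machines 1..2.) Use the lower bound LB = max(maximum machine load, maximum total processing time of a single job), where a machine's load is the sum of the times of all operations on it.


Machine loads:
  Machine 1: 6 + 9 + 4 + 2 = 21
  Machine 2: 4 + 2 + 9 + 8 = 23
Max machine load = 23
Job totals:
  Job 1: 10
  Job 2: 11
  Job 3: 13
  Job 4: 10
Max job total = 13
Lower bound = max(23, 13) = 23

23


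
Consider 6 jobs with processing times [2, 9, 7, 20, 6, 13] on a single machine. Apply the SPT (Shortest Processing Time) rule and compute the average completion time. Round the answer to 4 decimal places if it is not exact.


Sort jobs by processing time (SPT order): [2, 6, 7, 9, 13, 20]
Compute completion times sequentially:
  Job 1: processing = 2, completes at 2
  Job 2: processing = 6, completes at 8
  Job 3: processing = 7, completes at 15
  Job 4: processing = 9, completes at 24
  Job 5: processing = 13, completes at 37
  Job 6: processing = 20, completes at 57
Sum of completion times = 143
Average completion time = 143/6 = 23.8333

23.8333


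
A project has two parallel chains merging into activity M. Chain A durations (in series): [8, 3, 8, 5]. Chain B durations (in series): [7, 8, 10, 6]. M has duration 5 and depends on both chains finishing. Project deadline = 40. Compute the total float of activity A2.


Forward pass: ES(A2) = sum of predecessors on chain A = 8
EF = ES + duration = 8 + 3 = 11
Backward pass: LF(M) = deadline = 40; LS(M) = 40 - 5 = 35
LF(A2) = LS(M) - sum(successors on chain A) = 35 - 13 = 22
LS = LF - duration = 22 - 3 = 19
Total float = LS - ES = 19 - 8 = 11

11


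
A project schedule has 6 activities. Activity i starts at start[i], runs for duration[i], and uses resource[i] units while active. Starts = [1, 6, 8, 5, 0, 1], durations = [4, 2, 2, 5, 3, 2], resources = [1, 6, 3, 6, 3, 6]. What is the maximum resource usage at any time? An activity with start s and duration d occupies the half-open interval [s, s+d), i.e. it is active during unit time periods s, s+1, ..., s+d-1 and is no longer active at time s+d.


Each activity i is active on [start_i, start_i + duration_i).
Compute total resource usage per time slot:
  t=0: active resources = [3], total = 3
  t=1: active resources = [1, 3, 6], total = 10
  t=2: active resources = [1, 3, 6], total = 10
  t=3: active resources = [1], total = 1
  t=4: active resources = [1], total = 1
  t=5: active resources = [6], total = 6
  t=6: active resources = [6, 6], total = 12
  t=7: active resources = [6, 6], total = 12
  t=8: active resources = [3, 6], total = 9
  t=9: active resources = [3, 6], total = 9
Peak resource demand = 12

12


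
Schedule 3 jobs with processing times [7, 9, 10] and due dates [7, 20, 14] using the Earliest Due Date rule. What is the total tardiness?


Sort by due date (EDD order): [(7, 7), (10, 14), (9, 20)]
Compute completion times and tardiness:
  Job 1: p=7, d=7, C=7, tardiness=max(0,7-7)=0
  Job 2: p=10, d=14, C=17, tardiness=max(0,17-14)=3
  Job 3: p=9, d=20, C=26, tardiness=max(0,26-20)=6
Total tardiness = 9

9


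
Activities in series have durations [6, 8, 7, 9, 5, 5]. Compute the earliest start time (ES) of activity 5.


Activity 5 starts after activities 1 through 4 complete.
Predecessor durations: [6, 8, 7, 9]
ES = 6 + 8 + 7 + 9 = 30

30


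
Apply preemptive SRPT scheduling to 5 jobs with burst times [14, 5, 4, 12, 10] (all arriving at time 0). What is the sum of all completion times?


Since all jobs arrive at t=0, SRPT equals SPT ordering.
SPT order: [4, 5, 10, 12, 14]
Completion times:
  Job 1: p=4, C=4
  Job 2: p=5, C=9
  Job 3: p=10, C=19
  Job 4: p=12, C=31
  Job 5: p=14, C=45
Total completion time = 4 + 9 + 19 + 31 + 45 = 108

108


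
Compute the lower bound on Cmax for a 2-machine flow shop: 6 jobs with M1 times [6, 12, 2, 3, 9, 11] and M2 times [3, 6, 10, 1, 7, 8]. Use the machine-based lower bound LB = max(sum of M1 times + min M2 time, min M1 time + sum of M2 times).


LB1 = sum(M1 times) + min(M2 times) = 43 + 1 = 44
LB2 = min(M1 times) + sum(M2 times) = 2 + 35 = 37
Lower bound = max(LB1, LB2) = max(44, 37) = 44

44


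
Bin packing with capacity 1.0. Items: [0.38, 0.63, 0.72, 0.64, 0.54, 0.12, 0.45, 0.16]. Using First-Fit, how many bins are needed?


Place items sequentially using First-Fit:
  Item 0.38 -> new Bin 1
  Item 0.63 -> new Bin 2
  Item 0.72 -> new Bin 3
  Item 0.64 -> new Bin 4
  Item 0.54 -> Bin 1 (now 0.92)
  Item 0.12 -> Bin 2 (now 0.75)
  Item 0.45 -> new Bin 5
  Item 0.16 -> Bin 2 (now 0.91)
Total bins used = 5

5


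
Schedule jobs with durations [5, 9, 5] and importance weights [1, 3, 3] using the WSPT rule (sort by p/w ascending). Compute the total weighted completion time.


Compute p/w ratios and sort ascending (WSPT): [(5, 3), (9, 3), (5, 1)]
Compute weighted completion times:
  Job (p=5,w=3): C=5, w*C=3*5=15
  Job (p=9,w=3): C=14, w*C=3*14=42
  Job (p=5,w=1): C=19, w*C=1*19=19
Total weighted completion time = 76

76


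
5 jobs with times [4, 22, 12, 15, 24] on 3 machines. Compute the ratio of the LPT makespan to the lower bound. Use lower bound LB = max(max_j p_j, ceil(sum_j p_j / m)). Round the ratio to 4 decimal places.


LPT order: [24, 22, 15, 12, 4]
Machine loads after assignment: [24, 26, 27]
LPT makespan = 27
Lower bound = max(max_job, ceil(total/3)) = max(24, 26) = 26
Ratio = 27 / 26 = 1.0385

1.0385


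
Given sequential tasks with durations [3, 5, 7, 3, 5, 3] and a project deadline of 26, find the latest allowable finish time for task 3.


LF(activity 3) = deadline - sum of successor durations
Successors: activities 4 through 6 with durations [3, 5, 3]
Sum of successor durations = 11
LF = 26 - 11 = 15

15


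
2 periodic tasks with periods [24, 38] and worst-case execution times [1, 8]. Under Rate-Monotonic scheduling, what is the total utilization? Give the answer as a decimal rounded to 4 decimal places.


Compute individual utilizations (exact fractions):
  Task 1: C/T = 1/24 (approx. 0.0417)
  Task 2: C/T = 8/38 = 4/19 (approx. 0.2105)
Total utilization U = 1/24 + 4/19 = 115/456
Rounded to 4 decimal places: U = 0.2522
RM (Liu & Layland) bound for 2 tasks = 0.828427; compare with U = 115/456 (approx. 0.252193)
U <= bound, so schedulable by RM sufficient condition.

0.2522


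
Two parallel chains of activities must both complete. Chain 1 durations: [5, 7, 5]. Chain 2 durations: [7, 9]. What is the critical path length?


Path A total = 5 + 7 + 5 = 17
Path B total = 7 + 9 = 16
Critical path = longest path = max(17, 16) = 17

17


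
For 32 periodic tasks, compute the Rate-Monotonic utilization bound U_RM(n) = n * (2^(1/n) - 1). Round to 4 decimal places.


Compute 2^(1/32) = 1.0218971487
Subtract 1: 1.0218971487 - 1 = 0.0218971487
Multiply by n: 32 * 0.0218971487 = 0.7007087584
Round to 4 dp: 0.7007

0.7007


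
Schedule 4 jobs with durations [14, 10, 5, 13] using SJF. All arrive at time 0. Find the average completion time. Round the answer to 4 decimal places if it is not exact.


SJF order (ascending): [5, 10, 13, 14]
Completion times:
  Job 1: burst=5, C=5
  Job 2: burst=10, C=15
  Job 3: burst=13, C=28
  Job 4: burst=14, C=42
Average completion = 90/4 = 22.5

22.5


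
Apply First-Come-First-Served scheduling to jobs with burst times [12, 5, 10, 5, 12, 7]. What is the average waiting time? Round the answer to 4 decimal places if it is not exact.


FCFS order (as given): [12, 5, 10, 5, 12, 7]
Waiting times:
  Job 1: wait = 0
  Job 2: wait = 12
  Job 3: wait = 17
  Job 4: wait = 27
  Job 5: wait = 32
  Job 6: wait = 44
Sum of waiting times = 132
Average waiting time = 132/6 = 22.0

22.0


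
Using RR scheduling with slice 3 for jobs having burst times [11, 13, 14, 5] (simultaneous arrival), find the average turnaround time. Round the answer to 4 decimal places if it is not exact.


Time quantum = 3
Execution trace:
  J1 runs 3 units, time = 3
  J2 runs 3 units, time = 6
  J3 runs 3 units, time = 9
  J4 runs 3 units, time = 12
  J1 runs 3 units, time = 15
  J2 runs 3 units, time = 18
  J3 runs 3 units, time = 21
  J4 runs 2 units, time = 23
  J1 runs 3 units, time = 26
  J2 runs 3 units, time = 29
  J3 runs 3 units, time = 32
  J1 runs 2 units, time = 34
  J2 runs 3 units, time = 37
  J3 runs 3 units, time = 40
  J2 runs 1 units, time = 41
  J3 runs 2 units, time = 43
Finish times: [34, 41, 43, 23]
Average turnaround = 141/4 = 35.25

35.25


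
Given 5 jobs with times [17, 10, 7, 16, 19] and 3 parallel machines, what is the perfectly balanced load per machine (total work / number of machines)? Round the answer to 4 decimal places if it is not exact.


Total processing time = 17 + 10 + 7 + 16 + 19 = 69
Number of machines = 3
Ideal balanced load = 69 / 3 = 23.0

23.0


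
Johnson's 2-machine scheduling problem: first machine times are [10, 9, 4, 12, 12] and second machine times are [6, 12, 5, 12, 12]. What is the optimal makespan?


Apply Johnson's rule:
  Group 1 (a <= b): [(3, 4, 5), (2, 9, 12), (4, 12, 12), (5, 12, 12)]
  Group 2 (a > b): [(1, 10, 6)]
Optimal job order: [3, 2, 4, 5, 1]
Schedule:
  Job 3: M1 done at 4, M2 done at 9
  Job 2: M1 done at 13, M2 done at 25
  Job 4: M1 done at 25, M2 done at 37
  Job 5: M1 done at 37, M2 done at 49
  Job 1: M1 done at 47, M2 done at 55
Makespan = 55

55


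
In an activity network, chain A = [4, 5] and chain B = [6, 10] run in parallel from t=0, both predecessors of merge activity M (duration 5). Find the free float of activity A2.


ES(A2) = sum of predecessors on chain A = 4
EF(A2) = ES + duration = 4 + 5 = 9
Successor of A2 is M. ES(M) = max(sum(A), sum(B)) = max(9, 16) = 16
Free float = ES(successor) - EF(current) = 16 - 9 = 7

7


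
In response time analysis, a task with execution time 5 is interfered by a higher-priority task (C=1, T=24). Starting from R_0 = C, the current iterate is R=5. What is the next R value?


R_next = C + ceil(R_prev / T_hp) * C_hp
ceil(5 / 24) = ceil(0.2083) = 1
Interference = 1 * 1 = 1
R_next = 5 + 1 = 6

6


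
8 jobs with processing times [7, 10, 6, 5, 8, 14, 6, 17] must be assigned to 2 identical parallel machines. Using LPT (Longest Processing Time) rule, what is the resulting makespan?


Sort jobs in decreasing order (LPT): [17, 14, 10, 8, 7, 6, 6, 5]
Assign each job to the least loaded machine:
  Machine 1: jobs [17, 8, 6, 6], load = 37
  Machine 2: jobs [14, 10, 7, 5], load = 36
Makespan = max load = 37

37


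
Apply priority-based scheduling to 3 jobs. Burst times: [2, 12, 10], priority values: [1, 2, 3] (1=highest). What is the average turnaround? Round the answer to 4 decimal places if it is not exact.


Sort by priority (ascending = highest first):
Order: [(1, 2), (2, 12), (3, 10)]
Completion times:
  Priority 1, burst=2, C=2
  Priority 2, burst=12, C=14
  Priority 3, burst=10, C=24
Average turnaround = 40/3 = 13.3333

13.3333


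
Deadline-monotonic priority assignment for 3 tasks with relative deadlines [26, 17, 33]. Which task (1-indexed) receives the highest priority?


Sort tasks by relative deadline (ascending):
  Task 2: deadline = 17
  Task 1: deadline = 26
  Task 3: deadline = 33
Priority order (highest first): [2, 1, 3]
Highest priority task = 2

2


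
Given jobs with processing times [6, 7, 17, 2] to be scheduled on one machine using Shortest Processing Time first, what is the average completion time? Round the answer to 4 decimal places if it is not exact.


Sort jobs by processing time (SPT order): [2, 6, 7, 17]
Compute completion times sequentially:
  Job 1: processing = 2, completes at 2
  Job 2: processing = 6, completes at 8
  Job 3: processing = 7, completes at 15
  Job 4: processing = 17, completes at 32
Sum of completion times = 57
Average completion time = 57/4 = 14.25

14.25


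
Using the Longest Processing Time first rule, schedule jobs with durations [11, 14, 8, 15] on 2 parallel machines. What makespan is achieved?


Sort jobs in decreasing order (LPT): [15, 14, 11, 8]
Assign each job to the least loaded machine:
  Machine 1: jobs [15, 8], load = 23
  Machine 2: jobs [14, 11], load = 25
Makespan = max load = 25

25


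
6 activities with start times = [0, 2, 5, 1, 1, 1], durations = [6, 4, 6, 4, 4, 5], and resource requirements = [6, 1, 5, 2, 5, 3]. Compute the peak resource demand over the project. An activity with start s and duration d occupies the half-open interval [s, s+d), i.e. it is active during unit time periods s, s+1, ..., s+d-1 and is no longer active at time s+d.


Each activity i is active on [start_i, start_i + duration_i).
Compute total resource usage per time slot:
  t=0: active resources = [6], total = 6
  t=1: active resources = [6, 2, 5, 3], total = 16
  t=2: active resources = [6, 1, 2, 5, 3], total = 17
  t=3: active resources = [6, 1, 2, 5, 3], total = 17
  t=4: active resources = [6, 1, 2, 5, 3], total = 17
  t=5: active resources = [6, 1, 5, 3], total = 15
  t=6: active resources = [5], total = 5
  t=7: active resources = [5], total = 5
  t=8: active resources = [5], total = 5
  t=9: active resources = [5], total = 5
  t=10: active resources = [5], total = 5
Peak resource demand = 17

17


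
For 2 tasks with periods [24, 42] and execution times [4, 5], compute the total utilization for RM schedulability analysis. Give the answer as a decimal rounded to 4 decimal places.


Compute individual utilizations (exact fractions):
  Task 1: C/T = 4/24 = 1/6 (approx. 0.1667)
  Task 2: C/T = 5/42 (approx. 0.119)
Total utilization U = 1/6 + 5/42 = 2/7
Rounded to 4 decimal places: U = 0.2857
RM (Liu & Layland) bound for 2 tasks = 0.828427; compare with U = 2/7 (approx. 0.285714)
U <= bound, so schedulable by RM sufficient condition.

0.2857


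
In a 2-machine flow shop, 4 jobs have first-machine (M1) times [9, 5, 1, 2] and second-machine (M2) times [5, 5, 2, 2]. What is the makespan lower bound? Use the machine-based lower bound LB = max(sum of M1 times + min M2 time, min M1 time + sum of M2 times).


LB1 = sum(M1 times) + min(M2 times) = 17 + 2 = 19
LB2 = min(M1 times) + sum(M2 times) = 1 + 14 = 15
Lower bound = max(LB1, LB2) = max(19, 15) = 19

19


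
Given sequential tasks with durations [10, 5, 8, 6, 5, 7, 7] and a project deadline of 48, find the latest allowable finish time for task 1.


LF(activity 1) = deadline - sum of successor durations
Successors: activities 2 through 7 with durations [5, 8, 6, 5, 7, 7]
Sum of successor durations = 38
LF = 48 - 38 = 10

10


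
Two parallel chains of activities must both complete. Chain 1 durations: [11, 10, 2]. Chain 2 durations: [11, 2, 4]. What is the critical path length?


Path A total = 11 + 10 + 2 = 23
Path B total = 11 + 2 + 4 = 17
Critical path = longest path = max(23, 17) = 23

23


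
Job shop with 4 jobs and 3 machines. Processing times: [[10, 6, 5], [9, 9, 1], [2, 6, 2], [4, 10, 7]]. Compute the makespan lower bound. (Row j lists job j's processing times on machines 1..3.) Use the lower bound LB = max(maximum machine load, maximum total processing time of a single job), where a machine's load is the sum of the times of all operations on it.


Machine loads:
  Machine 1: 10 + 9 + 2 + 4 = 25
  Machine 2: 6 + 9 + 6 + 10 = 31
  Machine 3: 5 + 1 + 2 + 7 = 15
Max machine load = 31
Job totals:
  Job 1: 21
  Job 2: 19
  Job 3: 10
  Job 4: 21
Max job total = 21
Lower bound = max(31, 21) = 31

31


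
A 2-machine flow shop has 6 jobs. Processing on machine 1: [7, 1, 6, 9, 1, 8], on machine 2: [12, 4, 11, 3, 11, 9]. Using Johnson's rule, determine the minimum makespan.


Apply Johnson's rule:
  Group 1 (a <= b): [(2, 1, 4), (5, 1, 11), (3, 6, 11), (1, 7, 12), (6, 8, 9)]
  Group 2 (a > b): [(4, 9, 3)]
Optimal job order: [2, 5, 3, 1, 6, 4]
Schedule:
  Job 2: M1 done at 1, M2 done at 5
  Job 5: M1 done at 2, M2 done at 16
  Job 3: M1 done at 8, M2 done at 27
  Job 1: M1 done at 15, M2 done at 39
  Job 6: M1 done at 23, M2 done at 48
  Job 4: M1 done at 32, M2 done at 51
Makespan = 51

51


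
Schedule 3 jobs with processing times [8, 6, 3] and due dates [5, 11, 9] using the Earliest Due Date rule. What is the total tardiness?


Sort by due date (EDD order): [(8, 5), (3, 9), (6, 11)]
Compute completion times and tardiness:
  Job 1: p=8, d=5, C=8, tardiness=max(0,8-5)=3
  Job 2: p=3, d=9, C=11, tardiness=max(0,11-9)=2
  Job 3: p=6, d=11, C=17, tardiness=max(0,17-11)=6
Total tardiness = 11

11


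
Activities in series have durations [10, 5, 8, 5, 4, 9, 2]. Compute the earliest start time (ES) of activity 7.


Activity 7 starts after activities 1 through 6 complete.
Predecessor durations: [10, 5, 8, 5, 4, 9]
ES = 10 + 5 + 8 + 5 + 4 + 9 = 41

41


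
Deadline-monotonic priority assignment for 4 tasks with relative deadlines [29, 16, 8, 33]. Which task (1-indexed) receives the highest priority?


Sort tasks by relative deadline (ascending):
  Task 3: deadline = 8
  Task 2: deadline = 16
  Task 1: deadline = 29
  Task 4: deadline = 33
Priority order (highest first): [3, 2, 1, 4]
Highest priority task = 3

3


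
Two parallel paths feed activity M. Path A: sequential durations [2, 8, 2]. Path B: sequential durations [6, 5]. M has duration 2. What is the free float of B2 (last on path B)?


ES(B2) = sum of predecessors on chain B = 6
EF(B2) = ES + duration = 6 + 5 = 11
Successor of B2 is M. ES(M) = max(sum(A), sum(B)) = max(12, 11) = 12
Free float = ES(successor) - EF(current) = 12 - 11 = 1

1


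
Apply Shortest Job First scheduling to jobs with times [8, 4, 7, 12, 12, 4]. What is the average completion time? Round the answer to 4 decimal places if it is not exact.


SJF order (ascending): [4, 4, 7, 8, 12, 12]
Completion times:
  Job 1: burst=4, C=4
  Job 2: burst=4, C=8
  Job 3: burst=7, C=15
  Job 4: burst=8, C=23
  Job 5: burst=12, C=35
  Job 6: burst=12, C=47
Average completion = 132/6 = 22.0

22.0


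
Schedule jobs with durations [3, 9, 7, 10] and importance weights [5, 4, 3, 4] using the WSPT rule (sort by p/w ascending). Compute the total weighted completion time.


Compute p/w ratios and sort ascending (WSPT): [(3, 5), (9, 4), (7, 3), (10, 4)]
Compute weighted completion times:
  Job (p=3,w=5): C=3, w*C=5*3=15
  Job (p=9,w=4): C=12, w*C=4*12=48
  Job (p=7,w=3): C=19, w*C=3*19=57
  Job (p=10,w=4): C=29, w*C=4*29=116
Total weighted completion time = 236

236


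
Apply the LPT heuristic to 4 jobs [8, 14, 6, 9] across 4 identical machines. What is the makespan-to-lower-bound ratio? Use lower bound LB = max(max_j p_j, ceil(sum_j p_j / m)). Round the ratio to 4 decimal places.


LPT order: [14, 9, 8, 6]
Machine loads after assignment: [14, 9, 8, 6]
LPT makespan = 14
Lower bound = max(max_job, ceil(total/4)) = max(14, 10) = 14
Ratio = 14 / 14 = 1.0

1.0


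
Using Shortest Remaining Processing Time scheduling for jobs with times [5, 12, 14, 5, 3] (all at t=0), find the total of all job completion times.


Since all jobs arrive at t=0, SRPT equals SPT ordering.
SPT order: [3, 5, 5, 12, 14]
Completion times:
  Job 1: p=3, C=3
  Job 2: p=5, C=8
  Job 3: p=5, C=13
  Job 4: p=12, C=25
  Job 5: p=14, C=39
Total completion time = 3 + 8 + 13 + 25 + 39 = 88

88


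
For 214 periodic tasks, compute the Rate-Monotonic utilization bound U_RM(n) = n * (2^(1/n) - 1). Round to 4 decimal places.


Compute 2^(1/214) = 1.0032442568
Subtract 1: 1.0032442568 - 1 = 0.0032442568
Multiply by n: 214 * 0.0032442568 = 0.6942709552
Round to 4 dp: 0.6943

0.6943


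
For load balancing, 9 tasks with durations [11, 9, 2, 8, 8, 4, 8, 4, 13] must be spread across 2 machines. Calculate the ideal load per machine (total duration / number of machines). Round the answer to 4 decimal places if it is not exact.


Total processing time = 11 + 9 + 2 + 8 + 8 + 4 + 8 + 4 + 13 = 67
Number of machines = 2
Ideal balanced load = 67 / 2 = 33.5

33.5


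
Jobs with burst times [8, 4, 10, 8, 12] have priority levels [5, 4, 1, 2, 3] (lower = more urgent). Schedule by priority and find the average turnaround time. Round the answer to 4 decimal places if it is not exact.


Sort by priority (ascending = highest first):
Order: [(1, 10), (2, 8), (3, 12), (4, 4), (5, 8)]
Completion times:
  Priority 1, burst=10, C=10
  Priority 2, burst=8, C=18
  Priority 3, burst=12, C=30
  Priority 4, burst=4, C=34
  Priority 5, burst=8, C=42
Average turnaround = 134/5 = 26.8

26.8


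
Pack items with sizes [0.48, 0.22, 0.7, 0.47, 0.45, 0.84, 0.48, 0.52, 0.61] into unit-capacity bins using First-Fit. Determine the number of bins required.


Place items sequentially using First-Fit:
  Item 0.48 -> new Bin 1
  Item 0.22 -> Bin 1 (now 0.7)
  Item 0.7 -> new Bin 2
  Item 0.47 -> new Bin 3
  Item 0.45 -> Bin 3 (now 0.92)
  Item 0.84 -> new Bin 4
  Item 0.48 -> new Bin 5
  Item 0.52 -> Bin 5 (now 1.0)
  Item 0.61 -> new Bin 6
Total bins used = 6

6


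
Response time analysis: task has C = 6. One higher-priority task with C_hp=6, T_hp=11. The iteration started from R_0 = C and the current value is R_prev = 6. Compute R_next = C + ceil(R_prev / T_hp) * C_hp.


R_next = C + ceil(R_prev / T_hp) * C_hp
ceil(6 / 11) = ceil(0.5455) = 1
Interference = 1 * 6 = 6
R_next = 6 + 6 = 12

12


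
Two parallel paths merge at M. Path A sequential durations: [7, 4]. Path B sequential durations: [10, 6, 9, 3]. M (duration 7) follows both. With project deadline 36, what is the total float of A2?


Forward pass: ES(A2) = sum of predecessors on chain A = 7
EF = ES + duration = 7 + 4 = 11
Backward pass: LF(M) = deadline = 36; LS(M) = 36 - 7 = 29
LF(A2) = LS(M) - sum(successors on chain A) = 29 - 0 = 29
LS = LF - duration = 29 - 4 = 25
Total float = LS - ES = 25 - 7 = 18

18


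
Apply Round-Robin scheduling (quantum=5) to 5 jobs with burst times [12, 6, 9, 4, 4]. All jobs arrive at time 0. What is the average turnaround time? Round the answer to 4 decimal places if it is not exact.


Time quantum = 5
Execution trace:
  J1 runs 5 units, time = 5
  J2 runs 5 units, time = 10
  J3 runs 5 units, time = 15
  J4 runs 4 units, time = 19
  J5 runs 4 units, time = 23
  J1 runs 5 units, time = 28
  J2 runs 1 units, time = 29
  J3 runs 4 units, time = 33
  J1 runs 2 units, time = 35
Finish times: [35, 29, 33, 19, 23]
Average turnaround = 139/5 = 27.8

27.8


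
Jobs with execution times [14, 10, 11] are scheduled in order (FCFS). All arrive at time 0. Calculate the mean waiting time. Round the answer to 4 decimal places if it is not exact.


FCFS order (as given): [14, 10, 11]
Waiting times:
  Job 1: wait = 0
  Job 2: wait = 14
  Job 3: wait = 24
Sum of waiting times = 38
Average waiting time = 38/3 = 12.6667

12.6667


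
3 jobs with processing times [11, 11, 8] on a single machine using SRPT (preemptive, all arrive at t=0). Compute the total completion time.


Since all jobs arrive at t=0, SRPT equals SPT ordering.
SPT order: [8, 11, 11]
Completion times:
  Job 1: p=8, C=8
  Job 2: p=11, C=19
  Job 3: p=11, C=30
Total completion time = 8 + 19 + 30 = 57

57


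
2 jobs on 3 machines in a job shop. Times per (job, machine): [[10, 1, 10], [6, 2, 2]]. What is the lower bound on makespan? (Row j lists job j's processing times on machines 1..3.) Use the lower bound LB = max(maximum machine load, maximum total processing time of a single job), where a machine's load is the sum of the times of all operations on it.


Machine loads:
  Machine 1: 10 + 6 = 16
  Machine 2: 1 + 2 = 3
  Machine 3: 10 + 2 = 12
Max machine load = 16
Job totals:
  Job 1: 21
  Job 2: 10
Max job total = 21
Lower bound = max(16, 21) = 21

21


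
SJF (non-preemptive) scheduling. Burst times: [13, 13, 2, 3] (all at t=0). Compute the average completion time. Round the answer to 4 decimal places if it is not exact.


SJF order (ascending): [2, 3, 13, 13]
Completion times:
  Job 1: burst=2, C=2
  Job 2: burst=3, C=5
  Job 3: burst=13, C=18
  Job 4: burst=13, C=31
Average completion = 56/4 = 14.0

14.0


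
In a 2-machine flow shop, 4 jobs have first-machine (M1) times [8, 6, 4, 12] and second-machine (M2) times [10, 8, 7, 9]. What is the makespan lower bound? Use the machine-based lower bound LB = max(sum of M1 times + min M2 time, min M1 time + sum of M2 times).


LB1 = sum(M1 times) + min(M2 times) = 30 + 7 = 37
LB2 = min(M1 times) + sum(M2 times) = 4 + 34 = 38
Lower bound = max(LB1, LB2) = max(37, 38) = 38

38


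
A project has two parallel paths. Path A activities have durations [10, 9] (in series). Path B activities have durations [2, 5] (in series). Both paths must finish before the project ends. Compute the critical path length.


Path A total = 10 + 9 = 19
Path B total = 2 + 5 = 7
Critical path = longest path = max(19, 7) = 19

19


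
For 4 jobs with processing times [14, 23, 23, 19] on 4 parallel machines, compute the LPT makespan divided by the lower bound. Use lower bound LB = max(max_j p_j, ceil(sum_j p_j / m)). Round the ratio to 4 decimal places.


LPT order: [23, 23, 19, 14]
Machine loads after assignment: [23, 23, 19, 14]
LPT makespan = 23
Lower bound = max(max_job, ceil(total/4)) = max(23, 20) = 23
Ratio = 23 / 23 = 1.0

1.0


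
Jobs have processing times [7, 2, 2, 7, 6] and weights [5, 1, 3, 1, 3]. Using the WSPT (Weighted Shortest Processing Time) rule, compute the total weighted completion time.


Compute p/w ratios and sort ascending (WSPT): [(2, 3), (7, 5), (2, 1), (6, 3), (7, 1)]
Compute weighted completion times:
  Job (p=2,w=3): C=2, w*C=3*2=6
  Job (p=7,w=5): C=9, w*C=5*9=45
  Job (p=2,w=1): C=11, w*C=1*11=11
  Job (p=6,w=3): C=17, w*C=3*17=51
  Job (p=7,w=1): C=24, w*C=1*24=24
Total weighted completion time = 137

137


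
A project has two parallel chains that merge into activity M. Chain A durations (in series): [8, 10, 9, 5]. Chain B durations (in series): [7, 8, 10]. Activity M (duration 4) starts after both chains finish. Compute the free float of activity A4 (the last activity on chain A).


ES(A4) = sum of predecessors on chain A = 27
EF(A4) = ES + duration = 27 + 5 = 32
Successor of A4 is M. ES(M) = max(sum(A), sum(B)) = max(32, 25) = 32
Free float = ES(successor) - EF(current) = 32 - 32 = 0

0


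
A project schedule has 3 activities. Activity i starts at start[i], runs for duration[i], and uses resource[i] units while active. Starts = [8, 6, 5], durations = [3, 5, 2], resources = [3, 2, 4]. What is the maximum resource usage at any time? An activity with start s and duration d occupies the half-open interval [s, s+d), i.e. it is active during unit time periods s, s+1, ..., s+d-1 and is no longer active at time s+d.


Each activity i is active on [start_i, start_i + duration_i).
Compute total resource usage per time slot:
  t=0: active resources = [], total = 0
  t=1: active resources = [], total = 0
  t=2: active resources = [], total = 0
  t=3: active resources = [], total = 0
  t=4: active resources = [], total = 0
  t=5: active resources = [4], total = 4
  t=6: active resources = [2, 4], total = 6
  t=7: active resources = [2], total = 2
  t=8: active resources = [3, 2], total = 5
  t=9: active resources = [3, 2], total = 5
  t=10: active resources = [3, 2], total = 5
Peak resource demand = 6

6


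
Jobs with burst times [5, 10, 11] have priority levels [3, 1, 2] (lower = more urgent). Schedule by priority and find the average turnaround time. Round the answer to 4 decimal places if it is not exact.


Sort by priority (ascending = highest first):
Order: [(1, 10), (2, 11), (3, 5)]
Completion times:
  Priority 1, burst=10, C=10
  Priority 2, burst=11, C=21
  Priority 3, burst=5, C=26
Average turnaround = 57/3 = 19.0

19.0


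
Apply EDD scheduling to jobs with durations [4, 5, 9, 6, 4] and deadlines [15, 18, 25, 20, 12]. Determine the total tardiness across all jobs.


Sort by due date (EDD order): [(4, 12), (4, 15), (5, 18), (6, 20), (9, 25)]
Compute completion times and tardiness:
  Job 1: p=4, d=12, C=4, tardiness=max(0,4-12)=0
  Job 2: p=4, d=15, C=8, tardiness=max(0,8-15)=0
  Job 3: p=5, d=18, C=13, tardiness=max(0,13-18)=0
  Job 4: p=6, d=20, C=19, tardiness=max(0,19-20)=0
  Job 5: p=9, d=25, C=28, tardiness=max(0,28-25)=3
Total tardiness = 3

3


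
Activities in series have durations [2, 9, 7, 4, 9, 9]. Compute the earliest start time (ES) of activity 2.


Activity 2 starts after activities 1 through 1 complete.
Predecessor durations: [2]
ES = 2 = 2

2


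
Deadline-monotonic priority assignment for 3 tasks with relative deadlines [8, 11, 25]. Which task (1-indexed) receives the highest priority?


Sort tasks by relative deadline (ascending):
  Task 1: deadline = 8
  Task 2: deadline = 11
  Task 3: deadline = 25
Priority order (highest first): [1, 2, 3]
Highest priority task = 1

1


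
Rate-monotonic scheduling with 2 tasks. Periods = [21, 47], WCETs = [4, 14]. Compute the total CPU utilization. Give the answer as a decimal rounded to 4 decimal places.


Compute individual utilizations (exact fractions):
  Task 1: C/T = 4/21 (approx. 0.1905)
  Task 2: C/T = 14/47 (approx. 0.2979)
Total utilization U = 4/21 + 14/47 = 482/987
Rounded to 4 decimal places: U = 0.4883
RM (Liu & Layland) bound for 2 tasks = 0.828427; compare with U = 482/987 (approx. 0.488349)
U <= bound, so schedulable by RM sufficient condition.

0.4883
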